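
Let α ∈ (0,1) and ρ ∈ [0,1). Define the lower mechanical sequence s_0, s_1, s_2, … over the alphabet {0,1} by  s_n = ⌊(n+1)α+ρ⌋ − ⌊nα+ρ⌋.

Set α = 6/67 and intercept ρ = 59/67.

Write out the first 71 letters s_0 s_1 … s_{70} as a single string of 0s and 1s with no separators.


01000000000010000000000100000000001000000000010000000000010000000000100

n=0: ⌊(1·6+59)/67⌋ − ⌊(0·6+59)/67⌋ = ⌊65/67⌋ − ⌊59/67⌋ = 0 − 0 = 0
n=1: ⌊(2·6+59)/67⌋ − ⌊(1·6+59)/67⌋ = ⌊71/67⌋ − ⌊65/67⌋ = 1 − 0 = 1
n=2: ⌊(3·6+59)/67⌋ − ⌊(2·6+59)/67⌋ = ⌊77/67⌋ − ⌊71/67⌋ = 1 − 1 = 0
n=3: ⌊(4·6+59)/67⌋ − ⌊(3·6+59)/67⌋ = ⌊83/67⌋ − ⌊77/67⌋ = 1 − 1 = 0
n=4: ⌊(5·6+59)/67⌋ − ⌊(4·6+59)/67⌋ = ⌊89/67⌋ − ⌊83/67⌋ = 1 − 1 = 0
n=5: ⌊(6·6+59)/67⌋ − ⌊(5·6+59)/67⌋ = ⌊95/67⌋ − ⌊89/67⌋ = 1 − 1 = 0
n=6: ⌊(7·6+59)/67⌋ − ⌊(6·6+59)/67⌋ = ⌊101/67⌋ − ⌊95/67⌋ = 1 − 1 = 0
n=7: ⌊(8·6+59)/67⌋ − ⌊(7·6+59)/67⌋ = ⌊107/67⌋ − ⌊101/67⌋ = 1 − 1 = 0
n=8: ⌊(9·6+59)/67⌋ − ⌊(8·6+59)/67⌋ = ⌊113/67⌋ − ⌊107/67⌋ = 1 − 1 = 0
n=9: ⌊(10·6+59)/67⌋ − ⌊(9·6+59)/67⌋ = ⌊119/67⌋ − ⌊113/67⌋ = 1 − 1 = 0
n=10: ⌊(11·6+59)/67⌋ − ⌊(10·6+59)/67⌋ = ⌊125/67⌋ − ⌊119/67⌋ = 1 − 1 = 0
n=11: ⌊(12·6+59)/67⌋ − ⌊(11·6+59)/67⌋ = ⌊131/67⌋ − ⌊125/67⌋ = 1 − 1 = 0
n=12: ⌊(13·6+59)/67⌋ − ⌊(12·6+59)/67⌋ = ⌊137/67⌋ − ⌊131/67⌋ = 2 − 1 = 1
n=13: ⌊(14·6+59)/67⌋ − ⌊(13·6+59)/67⌋ = ⌊143/67⌋ − ⌊137/67⌋ = 2 − 2 = 0
n=14: ⌊(15·6+59)/67⌋ − ⌊(14·6+59)/67⌋ = ⌊149/67⌋ − ⌊143/67⌋ = 2 − 2 = 0
n=15: ⌊(16·6+59)/67⌋ − ⌊(15·6+59)/67⌋ = ⌊155/67⌋ − ⌊149/67⌋ = 2 − 2 = 0
n=16: ⌊(17·6+59)/67⌋ − ⌊(16·6+59)/67⌋ = ⌊161/67⌋ − ⌊155/67⌋ = 2 − 2 = 0
n=17: ⌊(18·6+59)/67⌋ − ⌊(17·6+59)/67⌋ = ⌊167/67⌋ − ⌊161/67⌋ = 2 − 2 = 0
n=18: ⌊(19·6+59)/67⌋ − ⌊(18·6+59)/67⌋ = ⌊173/67⌋ − ⌊167/67⌋ = 2 − 2 = 0
n=19: ⌊(20·6+59)/67⌋ − ⌊(19·6+59)/67⌋ = ⌊179/67⌋ − ⌊173/67⌋ = 2 − 2 = 0
n=20: ⌊(21·6+59)/67⌋ − ⌊(20·6+59)/67⌋ = ⌊185/67⌋ − ⌊179/67⌋ = 2 − 2 = 0
n=21: ⌊(22·6+59)/67⌋ − ⌊(21·6+59)/67⌋ = ⌊191/67⌋ − ⌊185/67⌋ = 2 − 2 = 0
n=22: ⌊(23·6+59)/67⌋ − ⌊(22·6+59)/67⌋ = ⌊197/67⌋ − ⌊191/67⌋ = 2 − 2 = 0
n=23: ⌊(24·6+59)/67⌋ − ⌊(23·6+59)/67⌋ = ⌊203/67⌋ − ⌊197/67⌋ = 3 − 2 = 1
n=24: ⌊(25·6+59)/67⌋ − ⌊(24·6+59)/67⌋ = ⌊209/67⌋ − ⌊203/67⌋ = 3 − 3 = 0
n=25: ⌊(26·6+59)/67⌋ − ⌊(25·6+59)/67⌋ = ⌊215/67⌋ − ⌊209/67⌋ = 3 − 3 = 0
n=26: ⌊(27·6+59)/67⌋ − ⌊(26·6+59)/67⌋ = ⌊221/67⌋ − ⌊215/67⌋ = 3 − 3 = 0
n=27: ⌊(28·6+59)/67⌋ − ⌊(27·6+59)/67⌋ = ⌊227/67⌋ − ⌊221/67⌋ = 3 − 3 = 0
n=28: ⌊(29·6+59)/67⌋ − ⌊(28·6+59)/67⌋ = ⌊233/67⌋ − ⌊227/67⌋ = 3 − 3 = 0
n=29: ⌊(30·6+59)/67⌋ − ⌊(29·6+59)/67⌋ = ⌊239/67⌋ − ⌊233/67⌋ = 3 − 3 = 0
n=30: ⌊(31·6+59)/67⌋ − ⌊(30·6+59)/67⌋ = ⌊245/67⌋ − ⌊239/67⌋ = 3 − 3 = 0
n=31: ⌊(32·6+59)/67⌋ − ⌊(31·6+59)/67⌋ = ⌊251/67⌋ − ⌊245/67⌋ = 3 − 3 = 0
n=32: ⌊(33·6+59)/67⌋ − ⌊(32·6+59)/67⌋ = ⌊257/67⌋ − ⌊251/67⌋ = 3 − 3 = 0
n=33: ⌊(34·6+59)/67⌋ − ⌊(33·6+59)/67⌋ = ⌊263/67⌋ − ⌊257/67⌋ = 3 − 3 = 0
n=34: ⌊(35·6+59)/67⌋ − ⌊(34·6+59)/67⌋ = ⌊269/67⌋ − ⌊263/67⌋ = 4 − 3 = 1
n=35: ⌊(36·6+59)/67⌋ − ⌊(35·6+59)/67⌋ = ⌊275/67⌋ − ⌊269/67⌋ = 4 − 4 = 0
n=36: ⌊(37·6+59)/67⌋ − ⌊(36·6+59)/67⌋ = ⌊281/67⌋ − ⌊275/67⌋ = 4 − 4 = 0
n=37: ⌊(38·6+59)/67⌋ − ⌊(37·6+59)/67⌋ = ⌊287/67⌋ − ⌊281/67⌋ = 4 − 4 = 0
n=38: ⌊(39·6+59)/67⌋ − ⌊(38·6+59)/67⌋ = ⌊293/67⌋ − ⌊287/67⌋ = 4 − 4 = 0
n=39: ⌊(40·6+59)/67⌋ − ⌊(39·6+59)/67⌋ = ⌊299/67⌋ − ⌊293/67⌋ = 4 − 4 = 0
n=40: ⌊(41·6+59)/67⌋ − ⌊(40·6+59)/67⌋ = ⌊305/67⌋ − ⌊299/67⌋ = 4 − 4 = 0
n=41: ⌊(42·6+59)/67⌋ − ⌊(41·6+59)/67⌋ = ⌊311/67⌋ − ⌊305/67⌋ = 4 − 4 = 0
n=42: ⌊(43·6+59)/67⌋ − ⌊(42·6+59)/67⌋ = ⌊317/67⌋ − ⌊311/67⌋ = 4 − 4 = 0
n=43: ⌊(44·6+59)/67⌋ − ⌊(43·6+59)/67⌋ = ⌊323/67⌋ − ⌊317/67⌋ = 4 − 4 = 0
n=44: ⌊(45·6+59)/67⌋ − ⌊(44·6+59)/67⌋ = ⌊329/67⌋ − ⌊323/67⌋ = 4 − 4 = 0
n=45: ⌊(46·6+59)/67⌋ − ⌊(45·6+59)/67⌋ = ⌊335/67⌋ − ⌊329/67⌋ = 5 − 4 = 1
n=46: ⌊(47·6+59)/67⌋ − ⌊(46·6+59)/67⌋ = ⌊341/67⌋ − ⌊335/67⌋ = 5 − 5 = 0
n=47: ⌊(48·6+59)/67⌋ − ⌊(47·6+59)/67⌋ = ⌊347/67⌋ − ⌊341/67⌋ = 5 − 5 = 0
n=48: ⌊(49·6+59)/67⌋ − ⌊(48·6+59)/67⌋ = ⌊353/67⌋ − ⌊347/67⌋ = 5 − 5 = 0
n=49: ⌊(50·6+59)/67⌋ − ⌊(49·6+59)/67⌋ = ⌊359/67⌋ − ⌊353/67⌋ = 5 − 5 = 0
n=50: ⌊(51·6+59)/67⌋ − ⌊(50·6+59)/67⌋ = ⌊365/67⌋ − ⌊359/67⌋ = 5 − 5 = 0
n=51: ⌊(52·6+59)/67⌋ − ⌊(51·6+59)/67⌋ = ⌊371/67⌋ − ⌊365/67⌋ = 5 − 5 = 0
n=52: ⌊(53·6+59)/67⌋ − ⌊(52·6+59)/67⌋ = ⌊377/67⌋ − ⌊371/67⌋ = 5 − 5 = 0
n=53: ⌊(54·6+59)/67⌋ − ⌊(53·6+59)/67⌋ = ⌊383/67⌋ − ⌊377/67⌋ = 5 − 5 = 0
n=54: ⌊(55·6+59)/67⌋ − ⌊(54·6+59)/67⌋ = ⌊389/67⌋ − ⌊383/67⌋ = 5 − 5 = 0
n=55: ⌊(56·6+59)/67⌋ − ⌊(55·6+59)/67⌋ = ⌊395/67⌋ − ⌊389/67⌋ = 5 − 5 = 0
n=56: ⌊(57·6+59)/67⌋ − ⌊(56·6+59)/67⌋ = ⌊401/67⌋ − ⌊395/67⌋ = 5 − 5 = 0
n=57: ⌊(58·6+59)/67⌋ − ⌊(57·6+59)/67⌋ = ⌊407/67⌋ − ⌊401/67⌋ = 6 − 5 = 1
n=58: ⌊(59·6+59)/67⌋ − ⌊(58·6+59)/67⌋ = ⌊413/67⌋ − ⌊407/67⌋ = 6 − 6 = 0
n=59: ⌊(60·6+59)/67⌋ − ⌊(59·6+59)/67⌋ = ⌊419/67⌋ − ⌊413/67⌋ = 6 − 6 = 0
n=60: ⌊(61·6+59)/67⌋ − ⌊(60·6+59)/67⌋ = ⌊425/67⌋ − ⌊419/67⌋ = 6 − 6 = 0
n=61: ⌊(62·6+59)/67⌋ − ⌊(61·6+59)/67⌋ = ⌊431/67⌋ − ⌊425/67⌋ = 6 − 6 = 0
n=62: ⌊(63·6+59)/67⌋ − ⌊(62·6+59)/67⌋ = ⌊437/67⌋ − ⌊431/67⌋ = 6 − 6 = 0
n=63: ⌊(64·6+59)/67⌋ − ⌊(63·6+59)/67⌋ = ⌊443/67⌋ − ⌊437/67⌋ = 6 − 6 = 0
n=64: ⌊(65·6+59)/67⌋ − ⌊(64·6+59)/67⌋ = ⌊449/67⌋ − ⌊443/67⌋ = 6 − 6 = 0
n=65: ⌊(66·6+59)/67⌋ − ⌊(65·6+59)/67⌋ = ⌊455/67⌋ − ⌊449/67⌋ = 6 − 6 = 0
n=66: ⌊(67·6+59)/67⌋ − ⌊(66·6+59)/67⌋ = ⌊461/67⌋ − ⌊455/67⌋ = 6 − 6 = 0
n=67: ⌊(68·6+59)/67⌋ − ⌊(67·6+59)/67⌋ = ⌊467/67⌋ − ⌊461/67⌋ = 6 − 6 = 0
n=68: ⌊(69·6+59)/67⌋ − ⌊(68·6+59)/67⌋ = ⌊473/67⌋ − ⌊467/67⌋ = 7 − 6 = 1
n=69: ⌊(70·6+59)/67⌋ − ⌊(69·6+59)/67⌋ = ⌊479/67⌋ − ⌊473/67⌋ = 7 − 7 = 0
n=70: ⌊(71·6+59)/67⌋ − ⌊(70·6+59)/67⌋ = ⌊485/67⌋ − ⌊479/67⌋ = 7 − 7 = 0


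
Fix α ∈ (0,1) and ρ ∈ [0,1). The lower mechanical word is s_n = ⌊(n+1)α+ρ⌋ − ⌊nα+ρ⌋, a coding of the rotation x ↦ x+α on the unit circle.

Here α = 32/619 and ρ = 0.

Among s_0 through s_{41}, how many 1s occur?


2

#1s = Σ_{n=0}^{41} s_n = Σ_{n=0}^{41} (⌊(n+1)α+ρ⌋ − ⌊nα+ρ⌋)
the sum telescopes: every ⌊nα+ρ⌋ with 0 < n < 42 appears once with + and once with −, leaving ⌊42α+ρ⌋ − ⌊0·α+ρ⌋
42α + ρ = (42·32) / 619 = 1344/619
ρ = 0/619
⌊1344/619⌋ = 2,  ⌊0/619⌋ = 0
#1s = 2 − 0 = 2


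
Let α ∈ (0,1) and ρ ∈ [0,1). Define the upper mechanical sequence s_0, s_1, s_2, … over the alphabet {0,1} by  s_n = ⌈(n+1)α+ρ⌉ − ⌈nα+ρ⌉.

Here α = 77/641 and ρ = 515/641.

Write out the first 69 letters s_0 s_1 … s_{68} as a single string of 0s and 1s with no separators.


010000000100000000100000001000000010000000010000000100000001000000001

n=0: ⌈(1·77+515)/641⌉ − ⌈(0·77+515)/641⌉ = ⌈592/641⌉ − ⌈515/641⌉ = 1 − 1 = 0
n=1: ⌈(2·77+515)/641⌉ − ⌈(1·77+515)/641⌉ = ⌈669/641⌉ − ⌈592/641⌉ = 2 − 1 = 1
n=2: ⌈(3·77+515)/641⌉ − ⌈(2·77+515)/641⌉ = ⌈746/641⌉ − ⌈669/641⌉ = 2 − 2 = 0
n=3: ⌈(4·77+515)/641⌉ − ⌈(3·77+515)/641⌉ = ⌈823/641⌉ − ⌈746/641⌉ = 2 − 2 = 0
n=4: ⌈(5·77+515)/641⌉ − ⌈(4·77+515)/641⌉ = ⌈900/641⌉ − ⌈823/641⌉ = 2 − 2 = 0
n=5: ⌈(6·77+515)/641⌉ − ⌈(5·77+515)/641⌉ = ⌈977/641⌉ − ⌈900/641⌉ = 2 − 2 = 0
n=6: ⌈(7·77+515)/641⌉ − ⌈(6·77+515)/641⌉ = ⌈1054/641⌉ − ⌈977/641⌉ = 2 − 2 = 0
n=7: ⌈(8·77+515)/641⌉ − ⌈(7·77+515)/641⌉ = ⌈1131/641⌉ − ⌈1054/641⌉ = 2 − 2 = 0
n=8: ⌈(9·77+515)/641⌉ − ⌈(8·77+515)/641⌉ = ⌈1208/641⌉ − ⌈1131/641⌉ = 2 − 2 = 0
n=9: ⌈(10·77+515)/641⌉ − ⌈(9·77+515)/641⌉ = ⌈1285/641⌉ − ⌈1208/641⌉ = 3 − 2 = 1
n=10: ⌈(11·77+515)/641⌉ − ⌈(10·77+515)/641⌉ = ⌈1362/641⌉ − ⌈1285/641⌉ = 3 − 3 = 0
n=11: ⌈(12·77+515)/641⌉ − ⌈(11·77+515)/641⌉ = ⌈1439/641⌉ − ⌈1362/641⌉ = 3 − 3 = 0
n=12: ⌈(13·77+515)/641⌉ − ⌈(12·77+515)/641⌉ = ⌈1516/641⌉ − ⌈1439/641⌉ = 3 − 3 = 0
n=13: ⌈(14·77+515)/641⌉ − ⌈(13·77+515)/641⌉ = ⌈1593/641⌉ − ⌈1516/641⌉ = 3 − 3 = 0
n=14: ⌈(15·77+515)/641⌉ − ⌈(14·77+515)/641⌉ = ⌈1670/641⌉ − ⌈1593/641⌉ = 3 − 3 = 0
n=15: ⌈(16·77+515)/641⌉ − ⌈(15·77+515)/641⌉ = ⌈1747/641⌉ − ⌈1670/641⌉ = 3 − 3 = 0
n=16: ⌈(17·77+515)/641⌉ − ⌈(16·77+515)/641⌉ = ⌈1824/641⌉ − ⌈1747/641⌉ = 3 − 3 = 0
n=17: ⌈(18·77+515)/641⌉ − ⌈(17·77+515)/641⌉ = ⌈1901/641⌉ − ⌈1824/641⌉ = 3 − 3 = 0
n=18: ⌈(19·77+515)/641⌉ − ⌈(18·77+515)/641⌉ = ⌈1978/641⌉ − ⌈1901/641⌉ = 4 − 3 = 1
n=19: ⌈(20·77+515)/641⌉ − ⌈(19·77+515)/641⌉ = ⌈2055/641⌉ − ⌈1978/641⌉ = 4 − 4 = 0
n=20: ⌈(21·77+515)/641⌉ − ⌈(20·77+515)/641⌉ = ⌈2132/641⌉ − ⌈2055/641⌉ = 4 − 4 = 0
n=21: ⌈(22·77+515)/641⌉ − ⌈(21·77+515)/641⌉ = ⌈2209/641⌉ − ⌈2132/641⌉ = 4 − 4 = 0
n=22: ⌈(23·77+515)/641⌉ − ⌈(22·77+515)/641⌉ = ⌈2286/641⌉ − ⌈2209/641⌉ = 4 − 4 = 0
n=23: ⌈(24·77+515)/641⌉ − ⌈(23·77+515)/641⌉ = ⌈2363/641⌉ − ⌈2286/641⌉ = 4 − 4 = 0
n=24: ⌈(25·77+515)/641⌉ − ⌈(24·77+515)/641⌉ = ⌈2440/641⌉ − ⌈2363/641⌉ = 4 − 4 = 0
n=25: ⌈(26·77+515)/641⌉ − ⌈(25·77+515)/641⌉ = ⌈2517/641⌉ − ⌈2440/641⌉ = 4 − 4 = 0
n=26: ⌈(27·77+515)/641⌉ − ⌈(26·77+515)/641⌉ = ⌈2594/641⌉ − ⌈2517/641⌉ = 5 − 4 = 1
n=27: ⌈(28·77+515)/641⌉ − ⌈(27·77+515)/641⌉ = ⌈2671/641⌉ − ⌈2594/641⌉ = 5 − 5 = 0
n=28: ⌈(29·77+515)/641⌉ − ⌈(28·77+515)/641⌉ = ⌈2748/641⌉ − ⌈2671/641⌉ = 5 − 5 = 0
n=29: ⌈(30·77+515)/641⌉ − ⌈(29·77+515)/641⌉ = ⌈2825/641⌉ − ⌈2748/641⌉ = 5 − 5 = 0
n=30: ⌈(31·77+515)/641⌉ − ⌈(30·77+515)/641⌉ = ⌈2902/641⌉ − ⌈2825/641⌉ = 5 − 5 = 0
n=31: ⌈(32·77+515)/641⌉ − ⌈(31·77+515)/641⌉ = ⌈2979/641⌉ − ⌈2902/641⌉ = 5 − 5 = 0
n=32: ⌈(33·77+515)/641⌉ − ⌈(32·77+515)/641⌉ = ⌈3056/641⌉ − ⌈2979/641⌉ = 5 − 5 = 0
n=33: ⌈(34·77+515)/641⌉ − ⌈(33·77+515)/641⌉ = ⌈3133/641⌉ − ⌈3056/641⌉ = 5 − 5 = 0
n=34: ⌈(35·77+515)/641⌉ − ⌈(34·77+515)/641⌉ = ⌈3210/641⌉ − ⌈3133/641⌉ = 6 − 5 = 1
n=35: ⌈(36·77+515)/641⌉ − ⌈(35·77+515)/641⌉ = ⌈3287/641⌉ − ⌈3210/641⌉ = 6 − 6 = 0
n=36: ⌈(37·77+515)/641⌉ − ⌈(36·77+515)/641⌉ = ⌈3364/641⌉ − ⌈3287/641⌉ = 6 − 6 = 0
n=37: ⌈(38·77+515)/641⌉ − ⌈(37·77+515)/641⌉ = ⌈3441/641⌉ − ⌈3364/641⌉ = 6 − 6 = 0
n=38: ⌈(39·77+515)/641⌉ − ⌈(38·77+515)/641⌉ = ⌈3518/641⌉ − ⌈3441/641⌉ = 6 − 6 = 0
n=39: ⌈(40·77+515)/641⌉ − ⌈(39·77+515)/641⌉ = ⌈3595/641⌉ − ⌈3518/641⌉ = 6 − 6 = 0
n=40: ⌈(41·77+515)/641⌉ − ⌈(40·77+515)/641⌉ = ⌈3672/641⌉ − ⌈3595/641⌉ = 6 − 6 = 0
n=41: ⌈(42·77+515)/641⌉ − ⌈(41·77+515)/641⌉ = ⌈3749/641⌉ − ⌈3672/641⌉ = 6 − 6 = 0
n=42: ⌈(43·77+515)/641⌉ − ⌈(42·77+515)/641⌉ = ⌈3826/641⌉ − ⌈3749/641⌉ = 6 − 6 = 0
n=43: ⌈(44·77+515)/641⌉ − ⌈(43·77+515)/641⌉ = ⌈3903/641⌉ − ⌈3826/641⌉ = 7 − 6 = 1
n=44: ⌈(45·77+515)/641⌉ − ⌈(44·77+515)/641⌉ = ⌈3980/641⌉ − ⌈3903/641⌉ = 7 − 7 = 0
n=45: ⌈(46·77+515)/641⌉ − ⌈(45·77+515)/641⌉ = ⌈4057/641⌉ − ⌈3980/641⌉ = 7 − 7 = 0
n=46: ⌈(47·77+515)/641⌉ − ⌈(46·77+515)/641⌉ = ⌈4134/641⌉ − ⌈4057/641⌉ = 7 − 7 = 0
n=47: ⌈(48·77+515)/641⌉ − ⌈(47·77+515)/641⌉ = ⌈4211/641⌉ − ⌈4134/641⌉ = 7 − 7 = 0
n=48: ⌈(49·77+515)/641⌉ − ⌈(48·77+515)/641⌉ = ⌈4288/641⌉ − ⌈4211/641⌉ = 7 − 7 = 0
n=49: ⌈(50·77+515)/641⌉ − ⌈(49·77+515)/641⌉ = ⌈4365/641⌉ − ⌈4288/641⌉ = 7 − 7 = 0
n=50: ⌈(51·77+515)/641⌉ − ⌈(50·77+515)/641⌉ = ⌈4442/641⌉ − ⌈4365/641⌉ = 7 − 7 = 0
n=51: ⌈(52·77+515)/641⌉ − ⌈(51·77+515)/641⌉ = ⌈4519/641⌉ − ⌈4442/641⌉ = 8 − 7 = 1
n=52: ⌈(53·77+515)/641⌉ − ⌈(52·77+515)/641⌉ = ⌈4596/641⌉ − ⌈4519/641⌉ = 8 − 8 = 0
n=53: ⌈(54·77+515)/641⌉ − ⌈(53·77+515)/641⌉ = ⌈4673/641⌉ − ⌈4596/641⌉ = 8 − 8 = 0
n=54: ⌈(55·77+515)/641⌉ − ⌈(54·77+515)/641⌉ = ⌈4750/641⌉ − ⌈4673/641⌉ = 8 − 8 = 0
n=55: ⌈(56·77+515)/641⌉ − ⌈(55·77+515)/641⌉ = ⌈4827/641⌉ − ⌈4750/641⌉ = 8 − 8 = 0
n=56: ⌈(57·77+515)/641⌉ − ⌈(56·77+515)/641⌉ = ⌈4904/641⌉ − ⌈4827/641⌉ = 8 − 8 = 0
n=57: ⌈(58·77+515)/641⌉ − ⌈(57·77+515)/641⌉ = ⌈4981/641⌉ − ⌈4904/641⌉ = 8 − 8 = 0
n=58: ⌈(59·77+515)/641⌉ − ⌈(58·77+515)/641⌉ = ⌈5058/641⌉ − ⌈4981/641⌉ = 8 − 8 = 0
n=59: ⌈(60·77+515)/641⌉ − ⌈(59·77+515)/641⌉ = ⌈5135/641⌉ − ⌈5058/641⌉ = 9 − 8 = 1
n=60: ⌈(61·77+515)/641⌉ − ⌈(60·77+515)/641⌉ = ⌈5212/641⌉ − ⌈5135/641⌉ = 9 − 9 = 0
n=61: ⌈(62·77+515)/641⌉ − ⌈(61·77+515)/641⌉ = ⌈5289/641⌉ − ⌈5212/641⌉ = 9 − 9 = 0
n=62: ⌈(63·77+515)/641⌉ − ⌈(62·77+515)/641⌉ = ⌈5366/641⌉ − ⌈5289/641⌉ = 9 − 9 = 0
n=63: ⌈(64·77+515)/641⌉ − ⌈(63·77+515)/641⌉ = ⌈5443/641⌉ − ⌈5366/641⌉ = 9 − 9 = 0
n=64: ⌈(65·77+515)/641⌉ − ⌈(64·77+515)/641⌉ = ⌈5520/641⌉ − ⌈5443/641⌉ = 9 − 9 = 0
n=65: ⌈(66·77+515)/641⌉ − ⌈(65·77+515)/641⌉ = ⌈5597/641⌉ − ⌈5520/641⌉ = 9 − 9 = 0
n=66: ⌈(67·77+515)/641⌉ − ⌈(66·77+515)/641⌉ = ⌈5674/641⌉ − ⌈5597/641⌉ = 9 − 9 = 0
n=67: ⌈(68·77+515)/641⌉ − ⌈(67·77+515)/641⌉ = ⌈5751/641⌉ − ⌈5674/641⌉ = 9 − 9 = 0
n=68: ⌈(69·77+515)/641⌉ − ⌈(68·77+515)/641⌉ = ⌈5828/641⌉ − ⌈5751/641⌉ = 10 − 9 = 1


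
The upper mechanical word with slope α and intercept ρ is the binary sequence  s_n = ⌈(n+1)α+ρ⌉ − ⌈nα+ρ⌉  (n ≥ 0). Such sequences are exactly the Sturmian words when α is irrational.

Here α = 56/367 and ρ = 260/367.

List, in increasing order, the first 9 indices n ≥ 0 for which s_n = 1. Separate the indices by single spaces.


n=0: ⌈316/367⌉−⌈260/367⌉ = 1−1 = 0
n=1: ⌈372/367⌉−⌈316/367⌉ = 2−1 = 1  ← one
n=2: ⌈428/367⌉−⌈372/367⌉ = 2−2 = 0
n=3: ⌈484/367⌉−⌈428/367⌉ = 2−2 = 0
n=4: ⌈540/367⌉−⌈484/367⌉ = 2−2 = 0
n=5: ⌈596/367⌉−⌈540/367⌉ = 2−2 = 0
n=6: ⌈652/367⌉−⌈596/367⌉ = 2−2 = 0
n=7: ⌈708/367⌉−⌈652/367⌉ = 2−2 = 0
n=8: ⌈764/367⌉−⌈708/367⌉ = 3−2 = 1  ← one
n=9: ⌈820/367⌉−⌈764/367⌉ = 3−3 = 0
n=10: ⌈876/367⌉−⌈820/367⌉ = 3−3 = 0
n=11: ⌈932/367⌉−⌈876/367⌉ = 3−3 = 0
n=12: ⌈988/367⌉−⌈932/367⌉ = 3−3 = 0
n=13: ⌈1044/367⌉−⌈988/367⌉ = 3−3 = 0
n=14: ⌈1100/367⌉−⌈1044/367⌉ = 3−3 = 0
n=15: ⌈1156/367⌉−⌈1100/367⌉ = 4−3 = 1  ← one
n=16: ⌈1212/367⌉−⌈1156/367⌉ = 4−4 = 0
n=17: ⌈1268/367⌉−⌈1212/367⌉ = 4−4 = 0
n=18: ⌈1324/367⌉−⌈1268/367⌉ = 4−4 = 0
n=19: ⌈1380/367⌉−⌈1324/367⌉ = 4−4 = 0
n=20: ⌈1436/367⌉−⌈1380/367⌉ = 4−4 = 0
n=21: ⌈1492/367⌉−⌈1436/367⌉ = 5−4 = 1  ← one
n=22: ⌈1548/367⌉−⌈1492/367⌉ = 5−5 = 0
n=23: ⌈1604/367⌉−⌈1548/367⌉ = 5−5 = 0
n=24: ⌈1660/367⌉−⌈1604/367⌉ = 5−5 = 0
n=25: ⌈1716/367⌉−⌈1660/367⌉ = 5−5 = 0
n=26: ⌈1772/367⌉−⌈1716/367⌉ = 5−5 = 0
n=27: ⌈1828/367⌉−⌈1772/367⌉ = 5−5 = 0
n=28: ⌈1884/367⌉−⌈1828/367⌉ = 6−5 = 1  ← one
n=29: ⌈1940/367⌉−⌈1884/367⌉ = 6−6 = 0
n=30: ⌈1996/367⌉−⌈1940/367⌉ = 6−6 = 0
n=31: ⌈2052/367⌉−⌈1996/367⌉ = 6−6 = 0
n=32: ⌈2108/367⌉−⌈2052/367⌉ = 6−6 = 0
n=33: ⌈2164/367⌉−⌈2108/367⌉ = 6−6 = 0
n=34: ⌈2220/367⌉−⌈2164/367⌉ = 7−6 = 1  ← one
n=35: ⌈2276/367⌉−⌈2220/367⌉ = 7−7 = 0
n=36: ⌈2332/367⌉−⌈2276/367⌉ = 7−7 = 0
n=37: ⌈2388/367⌉−⌈2332/367⌉ = 7−7 = 0
n=38: ⌈2444/367⌉−⌈2388/367⌉ = 7−7 = 0
n=39: ⌈2500/367⌉−⌈2444/367⌉ = 7−7 = 0
n=40: ⌈2556/367⌉−⌈2500/367⌉ = 7−7 = 0
n=41: ⌈2612/367⌉−⌈2556/367⌉ = 8−7 = 1  ← one
n=42: ⌈2668/367⌉−⌈2612/367⌉ = 8−8 = 0
n=43: ⌈2724/367⌉−⌈2668/367⌉ = 8−8 = 0
n=44: ⌈2780/367⌉−⌈2724/367⌉ = 8−8 = 0
n=45: ⌈2836/367⌉−⌈2780/367⌉ = 8−8 = 0
n=46: ⌈2892/367⌉−⌈2836/367⌉ = 8−8 = 0
n=47: ⌈2948/367⌉−⌈2892/367⌉ = 9−8 = 1  ← one
n=48: ⌈3004/367⌉−⌈2948/367⌉ = 9−9 = 0
n=49: ⌈3060/367⌉−⌈3004/367⌉ = 9−9 = 0
n=50: ⌈3116/367⌉−⌈3060/367⌉ = 9−9 = 0
n=51: ⌈3172/367⌉−⌈3116/367⌉ = 9−9 = 0
n=52: ⌈3228/367⌉−⌈3172/367⌉ = 9−9 = 0
n=53: ⌈3284/367⌉−⌈3228/367⌉ = 9−9 = 0
n=54: ⌈3340/367⌉−⌈3284/367⌉ = 10−9 = 1  ← one
positions of the first 9 ones: 1 8 15 21 28 34 41 47 54

1 8 15 21 28 34 41 47 54


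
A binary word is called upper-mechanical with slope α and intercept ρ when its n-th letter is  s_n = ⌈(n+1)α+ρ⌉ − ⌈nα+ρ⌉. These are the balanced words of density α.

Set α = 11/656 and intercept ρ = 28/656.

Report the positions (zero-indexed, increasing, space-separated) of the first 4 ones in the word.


57 116 176 236

n=0: ⌈39/656⌉−⌈28/656⌉ = 1−1 = 0
n=1: ⌈50/656⌉−⌈39/656⌉ = 1−1 = 0
  …
n=57: ⌈666/656⌉−⌈655/656⌉ = 2−1 = 1  ← one
n=58: ⌈677/656⌉−⌈666/656⌉ = 2−2 = 0
n=59: ⌈688/656⌉−⌈677/656⌉ = 2−2 = 0
  …
n=116: ⌈1315/656⌉−⌈1304/656⌉ = 3−2 = 1  ← one
n=117: ⌈1326/656⌉−⌈1315/656⌉ = 3−3 = 0
n=118: ⌈1337/656⌉−⌈1326/656⌉ = 3−3 = 0
  …
n=176: ⌈1975/656⌉−⌈1964/656⌉ = 4−3 = 1  ← one
n=177: ⌈1986/656⌉−⌈1975/656⌉ = 4−4 = 0
n=178: ⌈1997/656⌉−⌈1986/656⌉ = 4−4 = 0
  …
n=236: ⌈2635/656⌉−⌈2624/656⌉ = 5−4 = 1  ← one
positions of the first 4 ones: 57 116 176 236


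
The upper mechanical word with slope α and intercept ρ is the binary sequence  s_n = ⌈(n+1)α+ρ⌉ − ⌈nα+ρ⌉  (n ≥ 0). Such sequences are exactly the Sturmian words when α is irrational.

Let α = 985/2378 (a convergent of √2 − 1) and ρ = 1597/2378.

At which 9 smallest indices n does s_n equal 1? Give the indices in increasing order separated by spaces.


n=0: ⌈2582/2378⌉−⌈1597/2378⌉ = 2−1 = 1  ← one
n=1: ⌈3567/2378⌉−⌈2582/2378⌉ = 2−2 = 0
n=2: ⌈4552/2378⌉−⌈3567/2378⌉ = 2−2 = 0
n=3: ⌈5537/2378⌉−⌈4552/2378⌉ = 3−2 = 1  ← one
n=4: ⌈6522/2378⌉−⌈5537/2378⌉ = 3−3 = 0
n=5: ⌈7507/2378⌉−⌈6522/2378⌉ = 4−3 = 1  ← one
n=6: ⌈8492/2378⌉−⌈7507/2378⌉ = 4−4 = 0
n=7: ⌈9477/2378⌉−⌈8492/2378⌉ = 4−4 = 0
n=8: ⌈10462/2378⌉−⌈9477/2378⌉ = 5−4 = 1  ← one
n=9: ⌈11447/2378⌉−⌈10462/2378⌉ = 5−5 = 0
n=10: ⌈12432/2378⌉−⌈11447/2378⌉ = 6−5 = 1  ← one
n=11: ⌈13417/2378⌉−⌈12432/2378⌉ = 6−6 = 0
n=12: ⌈14402/2378⌉−⌈13417/2378⌉ = 7−6 = 1  ← one
n=13: ⌈15387/2378⌉−⌈14402/2378⌉ = 7−7 = 0
n=14: ⌈16372/2378⌉−⌈15387/2378⌉ = 7−7 = 0
n=15: ⌈17357/2378⌉−⌈16372/2378⌉ = 8−7 = 1  ← one
n=16: ⌈18342/2378⌉−⌈17357/2378⌉ = 8−8 = 0
n=17: ⌈19327/2378⌉−⌈18342/2378⌉ = 9−8 = 1  ← one
n=18: ⌈20312/2378⌉−⌈19327/2378⌉ = 9−9 = 0
n=19: ⌈21297/2378⌉−⌈20312/2378⌉ = 9−9 = 0
n=20: ⌈22282/2378⌉−⌈21297/2378⌉ = 10−9 = 1  ← one
positions of the first 9 ones: 0 3 5 8 10 12 15 17 20

0 3 5 8 10 12 15 17 20


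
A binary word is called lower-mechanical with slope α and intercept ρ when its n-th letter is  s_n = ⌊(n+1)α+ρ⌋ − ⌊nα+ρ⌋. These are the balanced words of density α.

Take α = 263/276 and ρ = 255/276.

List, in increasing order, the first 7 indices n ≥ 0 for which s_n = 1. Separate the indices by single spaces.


n=0: ⌊518/276⌋−⌊255/276⌋ = 1−0 = 1  ← one
n=1: ⌊781/276⌋−⌊518/276⌋ = 2−1 = 1  ← one
n=2: ⌊1044/276⌋−⌊781/276⌋ = 3−2 = 1  ← one
n=3: ⌊1307/276⌋−⌊1044/276⌋ = 4−3 = 1  ← one
n=4: ⌊1570/276⌋−⌊1307/276⌋ = 5−4 = 1  ← one
n=5: ⌊1833/276⌋−⌊1570/276⌋ = 6−5 = 1  ← one
n=6: ⌊2096/276⌋−⌊1833/276⌋ = 7−6 = 1  ← one
positions of the first 7 ones: 0 1 2 3 4 5 6

0 1 2 3 4 5 6


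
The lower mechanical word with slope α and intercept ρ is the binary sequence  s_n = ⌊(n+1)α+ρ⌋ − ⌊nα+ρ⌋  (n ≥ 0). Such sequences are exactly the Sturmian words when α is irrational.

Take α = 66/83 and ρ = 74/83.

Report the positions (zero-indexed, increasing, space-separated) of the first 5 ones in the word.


n=0: ⌊140/83⌋−⌊74/83⌋ = 1−0 = 1  ← one
n=1: ⌊206/83⌋−⌊140/83⌋ = 2−1 = 1  ← one
n=2: ⌊272/83⌋−⌊206/83⌋ = 3−2 = 1  ← one
n=3: ⌊338/83⌋−⌊272/83⌋ = 4−3 = 1  ← one
n=4: ⌊404/83⌋−⌊338/83⌋ = 4−4 = 0
n=5: ⌊470/83⌋−⌊404/83⌋ = 5−4 = 1  ← one
positions of the first 5 ones: 0 1 2 3 5

0 1 2 3 5


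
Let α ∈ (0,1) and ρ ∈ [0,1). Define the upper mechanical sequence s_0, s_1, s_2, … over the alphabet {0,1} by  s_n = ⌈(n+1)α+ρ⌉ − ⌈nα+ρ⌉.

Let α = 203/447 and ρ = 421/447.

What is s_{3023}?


1

(n+1)α + ρ = (3024·203 + 421) / 447 = 614293/447
nα + ρ     = (3023·203 + 421) / 447 = 614090/447
⌈614293/447⌉ = 1375,  ⌈614090/447⌉ = 1374
s_{3023} = 1375 − 1374 = 1


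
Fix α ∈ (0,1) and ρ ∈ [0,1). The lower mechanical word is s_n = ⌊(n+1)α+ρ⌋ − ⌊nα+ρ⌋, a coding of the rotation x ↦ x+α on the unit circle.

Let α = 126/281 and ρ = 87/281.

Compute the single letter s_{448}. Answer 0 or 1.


0

(n+1)α + ρ = (449·126 + 87) / 281 = 56661/281
nα + ρ     = (448·126 + 87) / 281 = 56535/281
⌊56661/281⌋ = 201,  ⌊56535/281⌋ = 201
s_{448} = 201 − 201 = 0


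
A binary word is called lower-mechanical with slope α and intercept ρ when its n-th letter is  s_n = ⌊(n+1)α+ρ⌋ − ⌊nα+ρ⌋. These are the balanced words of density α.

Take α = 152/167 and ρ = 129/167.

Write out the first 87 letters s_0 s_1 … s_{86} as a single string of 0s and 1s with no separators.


n=0: ⌊(1·152+129)/167⌋ − ⌊(0·152+129)/167⌋ = ⌊281/167⌋ − ⌊129/167⌋ = 1 − 0 = 1
n=1: ⌊(2·152+129)/167⌋ − ⌊(1·152+129)/167⌋ = ⌊433/167⌋ − ⌊281/167⌋ = 2 − 1 = 1
n=2: ⌊(3·152+129)/167⌋ − ⌊(2·152+129)/167⌋ = ⌊585/167⌋ − ⌊433/167⌋ = 3 − 2 = 1
n=3: ⌊(4·152+129)/167⌋ − ⌊(3·152+129)/167⌋ = ⌊737/167⌋ − ⌊585/167⌋ = 4 − 3 = 1
n=4: ⌊(5·152+129)/167⌋ − ⌊(4·152+129)/167⌋ = ⌊889/167⌋ − ⌊737/167⌋ = 5 − 4 = 1
n=5: ⌊(6·152+129)/167⌋ − ⌊(5·152+129)/167⌋ = ⌊1041/167⌋ − ⌊889/167⌋ = 6 − 5 = 1
n=6: ⌊(7·152+129)/167⌋ − ⌊(6·152+129)/167⌋ = ⌊1193/167⌋ − ⌊1041/167⌋ = 7 − 6 = 1
n=7: ⌊(8·152+129)/167⌋ − ⌊(7·152+129)/167⌋ = ⌊1345/167⌋ − ⌊1193/167⌋ = 8 − 7 = 1
n=8: ⌊(9·152+129)/167⌋ − ⌊(8·152+129)/167⌋ = ⌊1497/167⌋ − ⌊1345/167⌋ = 8 − 8 = 0
n=9: ⌊(10·152+129)/167⌋ − ⌊(9·152+129)/167⌋ = ⌊1649/167⌋ − ⌊1497/167⌋ = 9 − 8 = 1
n=10: ⌊(11·152+129)/167⌋ − ⌊(10·152+129)/167⌋ = ⌊1801/167⌋ − ⌊1649/167⌋ = 10 − 9 = 1
n=11: ⌊(12·152+129)/167⌋ − ⌊(11·152+129)/167⌋ = ⌊1953/167⌋ − ⌊1801/167⌋ = 11 − 10 = 1
n=12: ⌊(13·152+129)/167⌋ − ⌊(12·152+129)/167⌋ = ⌊2105/167⌋ − ⌊1953/167⌋ = 12 − 11 = 1
n=13: ⌊(14·152+129)/167⌋ − ⌊(13·152+129)/167⌋ = ⌊2257/167⌋ − ⌊2105/167⌋ = 13 − 12 = 1
n=14: ⌊(15·152+129)/167⌋ − ⌊(14·152+129)/167⌋ = ⌊2409/167⌋ − ⌊2257/167⌋ = 14 − 13 = 1
n=15: ⌊(16·152+129)/167⌋ − ⌊(15·152+129)/167⌋ = ⌊2561/167⌋ − ⌊2409/167⌋ = 15 − 14 = 1
n=16: ⌊(17·152+129)/167⌋ − ⌊(16·152+129)/167⌋ = ⌊2713/167⌋ − ⌊2561/167⌋ = 16 − 15 = 1
n=17: ⌊(18·152+129)/167⌋ − ⌊(17·152+129)/167⌋ = ⌊2865/167⌋ − ⌊2713/167⌋ = 17 − 16 = 1
n=18: ⌊(19·152+129)/167⌋ − ⌊(18·152+129)/167⌋ = ⌊3017/167⌋ − ⌊2865/167⌋ = 18 − 17 = 1
n=19: ⌊(20·152+129)/167⌋ − ⌊(19·152+129)/167⌋ = ⌊3169/167⌋ − ⌊3017/167⌋ = 18 − 18 = 0
n=20: ⌊(21·152+129)/167⌋ − ⌊(20·152+129)/167⌋ = ⌊3321/167⌋ − ⌊3169/167⌋ = 19 − 18 = 1
n=21: ⌊(22·152+129)/167⌋ − ⌊(21·152+129)/167⌋ = ⌊3473/167⌋ − ⌊3321/167⌋ = 20 − 19 = 1
n=22: ⌊(23·152+129)/167⌋ − ⌊(22·152+129)/167⌋ = ⌊3625/167⌋ − ⌊3473/167⌋ = 21 − 20 = 1
n=23: ⌊(24·152+129)/167⌋ − ⌊(23·152+129)/167⌋ = ⌊3777/167⌋ − ⌊3625/167⌋ = 22 − 21 = 1
n=24: ⌊(25·152+129)/167⌋ − ⌊(24·152+129)/167⌋ = ⌊3929/167⌋ − ⌊3777/167⌋ = 23 − 22 = 1
n=25: ⌊(26·152+129)/167⌋ − ⌊(25·152+129)/167⌋ = ⌊4081/167⌋ − ⌊3929/167⌋ = 24 − 23 = 1
n=26: ⌊(27·152+129)/167⌋ − ⌊(26·152+129)/167⌋ = ⌊4233/167⌋ − ⌊4081/167⌋ = 25 − 24 = 1
n=27: ⌊(28·152+129)/167⌋ − ⌊(27·152+129)/167⌋ = ⌊4385/167⌋ − ⌊4233/167⌋ = 26 − 25 = 1
n=28: ⌊(29·152+129)/167⌋ − ⌊(28·152+129)/167⌋ = ⌊4537/167⌋ − ⌊4385/167⌋ = 27 − 26 = 1
n=29: ⌊(30·152+129)/167⌋ − ⌊(29·152+129)/167⌋ = ⌊4689/167⌋ − ⌊4537/167⌋ = 28 − 27 = 1
n=30: ⌊(31·152+129)/167⌋ − ⌊(30·152+129)/167⌋ = ⌊4841/167⌋ − ⌊4689/167⌋ = 28 − 28 = 0
n=31: ⌊(32·152+129)/167⌋ − ⌊(31·152+129)/167⌋ = ⌊4993/167⌋ − ⌊4841/167⌋ = 29 − 28 = 1
n=32: ⌊(33·152+129)/167⌋ − ⌊(32·152+129)/167⌋ = ⌊5145/167⌋ − ⌊4993/167⌋ = 30 − 29 = 1
n=33: ⌊(34·152+129)/167⌋ − ⌊(33·152+129)/167⌋ = ⌊5297/167⌋ − ⌊5145/167⌋ = 31 − 30 = 1
n=34: ⌊(35·152+129)/167⌋ − ⌊(34·152+129)/167⌋ = ⌊5449/167⌋ − ⌊5297/167⌋ = 32 − 31 = 1
n=35: ⌊(36·152+129)/167⌋ − ⌊(35·152+129)/167⌋ = ⌊5601/167⌋ − ⌊5449/167⌋ = 33 − 32 = 1
n=36: ⌊(37·152+129)/167⌋ − ⌊(36·152+129)/167⌋ = ⌊5753/167⌋ − ⌊5601/167⌋ = 34 − 33 = 1
n=37: ⌊(38·152+129)/167⌋ − ⌊(37·152+129)/167⌋ = ⌊5905/167⌋ − ⌊5753/167⌋ = 35 − 34 = 1
n=38: ⌊(39·152+129)/167⌋ − ⌊(38·152+129)/167⌋ = ⌊6057/167⌋ − ⌊5905/167⌋ = 36 − 35 = 1
n=39: ⌊(40·152+129)/167⌋ − ⌊(39·152+129)/167⌋ = ⌊6209/167⌋ − ⌊6057/167⌋ = 37 − 36 = 1
n=40: ⌊(41·152+129)/167⌋ − ⌊(40·152+129)/167⌋ = ⌊6361/167⌋ − ⌊6209/167⌋ = 38 − 37 = 1
n=41: ⌊(42·152+129)/167⌋ − ⌊(41·152+129)/167⌋ = ⌊6513/167⌋ − ⌊6361/167⌋ = 39 − 38 = 1
n=42: ⌊(43·152+129)/167⌋ − ⌊(42·152+129)/167⌋ = ⌊6665/167⌋ − ⌊6513/167⌋ = 39 − 39 = 0
n=43: ⌊(44·152+129)/167⌋ − ⌊(43·152+129)/167⌋ = ⌊6817/167⌋ − ⌊6665/167⌋ = 40 − 39 = 1
n=44: ⌊(45·152+129)/167⌋ − ⌊(44·152+129)/167⌋ = ⌊6969/167⌋ − ⌊6817/167⌋ = 41 − 40 = 1
n=45: ⌊(46·152+129)/167⌋ − ⌊(45·152+129)/167⌋ = ⌊7121/167⌋ − ⌊6969/167⌋ = 42 − 41 = 1
n=46: ⌊(47·152+129)/167⌋ − ⌊(46·152+129)/167⌋ = ⌊7273/167⌋ − ⌊7121/167⌋ = 43 − 42 = 1
n=47: ⌊(48·152+129)/167⌋ − ⌊(47·152+129)/167⌋ = ⌊7425/167⌋ − ⌊7273/167⌋ = 44 − 43 = 1
n=48: ⌊(49·152+129)/167⌋ − ⌊(48·152+129)/167⌋ = ⌊7577/167⌋ − ⌊7425/167⌋ = 45 − 44 = 1
n=49: ⌊(50·152+129)/167⌋ − ⌊(49·152+129)/167⌋ = ⌊7729/167⌋ − ⌊7577/167⌋ = 46 − 45 = 1
n=50: ⌊(51·152+129)/167⌋ − ⌊(50·152+129)/167⌋ = ⌊7881/167⌋ − ⌊7729/167⌋ = 47 − 46 = 1
n=51: ⌊(52·152+129)/167⌋ − ⌊(51·152+129)/167⌋ = ⌊8033/167⌋ − ⌊7881/167⌋ = 48 − 47 = 1
n=52: ⌊(53·152+129)/167⌋ − ⌊(52·152+129)/167⌋ = ⌊8185/167⌋ − ⌊8033/167⌋ = 49 − 48 = 1
n=53: ⌊(54·152+129)/167⌋ − ⌊(53·152+129)/167⌋ = ⌊8337/167⌋ − ⌊8185/167⌋ = 49 − 49 = 0
n=54: ⌊(55·152+129)/167⌋ − ⌊(54·152+129)/167⌋ = ⌊8489/167⌋ − ⌊8337/167⌋ = 50 − 49 = 1
n=55: ⌊(56·152+129)/167⌋ − ⌊(55·152+129)/167⌋ = ⌊8641/167⌋ − ⌊8489/167⌋ = 51 − 50 = 1
n=56: ⌊(57·152+129)/167⌋ − ⌊(56·152+129)/167⌋ = ⌊8793/167⌋ − ⌊8641/167⌋ = 52 − 51 = 1
n=57: ⌊(58·152+129)/167⌋ − ⌊(57·152+129)/167⌋ = ⌊8945/167⌋ − ⌊8793/167⌋ = 53 − 52 = 1
n=58: ⌊(59·152+129)/167⌋ − ⌊(58·152+129)/167⌋ = ⌊9097/167⌋ − ⌊8945/167⌋ = 54 − 53 = 1
n=59: ⌊(60·152+129)/167⌋ − ⌊(59·152+129)/167⌋ = ⌊9249/167⌋ − ⌊9097/167⌋ = 55 − 54 = 1
n=60: ⌊(61·152+129)/167⌋ − ⌊(60·152+129)/167⌋ = ⌊9401/167⌋ − ⌊9249/167⌋ = 56 − 55 = 1
n=61: ⌊(62·152+129)/167⌋ − ⌊(61·152+129)/167⌋ = ⌊9553/167⌋ − ⌊9401/167⌋ = 57 − 56 = 1
n=62: ⌊(63·152+129)/167⌋ − ⌊(62·152+129)/167⌋ = ⌊9705/167⌋ − ⌊9553/167⌋ = 58 − 57 = 1
n=63: ⌊(64·152+129)/167⌋ − ⌊(63·152+129)/167⌋ = ⌊9857/167⌋ − ⌊9705/167⌋ = 59 − 58 = 1
n=64: ⌊(65·152+129)/167⌋ − ⌊(64·152+129)/167⌋ = ⌊10009/167⌋ − ⌊9857/167⌋ = 59 − 59 = 0
n=65: ⌊(66·152+129)/167⌋ − ⌊(65·152+129)/167⌋ = ⌊10161/167⌋ − ⌊10009/167⌋ = 60 − 59 = 1
n=66: ⌊(67·152+129)/167⌋ − ⌊(66·152+129)/167⌋ = ⌊10313/167⌋ − ⌊10161/167⌋ = 61 − 60 = 1
n=67: ⌊(68·152+129)/167⌋ − ⌊(67·152+129)/167⌋ = ⌊10465/167⌋ − ⌊10313/167⌋ = 62 − 61 = 1
n=68: ⌊(69·152+129)/167⌋ − ⌊(68·152+129)/167⌋ = ⌊10617/167⌋ − ⌊10465/167⌋ = 63 − 62 = 1
n=69: ⌊(70·152+129)/167⌋ − ⌊(69·152+129)/167⌋ = ⌊10769/167⌋ − ⌊10617/167⌋ = 64 − 63 = 1
n=70: ⌊(71·152+129)/167⌋ − ⌊(70·152+129)/167⌋ = ⌊10921/167⌋ − ⌊10769/167⌋ = 65 − 64 = 1
n=71: ⌊(72·152+129)/167⌋ − ⌊(71·152+129)/167⌋ = ⌊11073/167⌋ − ⌊10921/167⌋ = 66 − 65 = 1
n=72: ⌊(73·152+129)/167⌋ − ⌊(72·152+129)/167⌋ = ⌊11225/167⌋ − ⌊11073/167⌋ = 67 − 66 = 1
n=73: ⌊(74·152+129)/167⌋ − ⌊(73·152+129)/167⌋ = ⌊11377/167⌋ − ⌊11225/167⌋ = 68 − 67 = 1
n=74: ⌊(75·152+129)/167⌋ − ⌊(74·152+129)/167⌋ = ⌊11529/167⌋ − ⌊11377/167⌋ = 69 − 68 = 1
n=75: ⌊(76·152+129)/167⌋ − ⌊(75·152+129)/167⌋ = ⌊11681/167⌋ − ⌊11529/167⌋ = 69 − 69 = 0
n=76: ⌊(77·152+129)/167⌋ − ⌊(76·152+129)/167⌋ = ⌊11833/167⌋ − ⌊11681/167⌋ = 70 − 69 = 1
n=77: ⌊(78·152+129)/167⌋ − ⌊(77·152+129)/167⌋ = ⌊11985/167⌋ − ⌊11833/167⌋ = 71 − 70 = 1
n=78: ⌊(79·152+129)/167⌋ − ⌊(78·152+129)/167⌋ = ⌊12137/167⌋ − ⌊11985/167⌋ = 72 − 71 = 1
n=79: ⌊(80·152+129)/167⌋ − ⌊(79·152+129)/167⌋ = ⌊12289/167⌋ − ⌊12137/167⌋ = 73 − 72 = 1
n=80: ⌊(81·152+129)/167⌋ − ⌊(80·152+129)/167⌋ = ⌊12441/167⌋ − ⌊12289/167⌋ = 74 − 73 = 1
n=81: ⌊(82·152+129)/167⌋ − ⌊(81·152+129)/167⌋ = ⌊12593/167⌋ − ⌊12441/167⌋ = 75 − 74 = 1
n=82: ⌊(83·152+129)/167⌋ − ⌊(82·152+129)/167⌋ = ⌊12745/167⌋ − ⌊12593/167⌋ = 76 − 75 = 1
n=83: ⌊(84·152+129)/167⌋ − ⌊(83·152+129)/167⌋ = ⌊12897/167⌋ − ⌊12745/167⌋ = 77 − 76 = 1
n=84: ⌊(85·152+129)/167⌋ − ⌊(84·152+129)/167⌋ = ⌊13049/167⌋ − ⌊12897/167⌋ = 78 − 77 = 1
n=85: ⌊(86·152+129)/167⌋ − ⌊(85·152+129)/167⌋ = ⌊13201/167⌋ − ⌊13049/167⌋ = 79 − 78 = 1
n=86: ⌊(87·152+129)/167⌋ − ⌊(86·152+129)/167⌋ = ⌊13353/167⌋ − ⌊13201/167⌋ = 79 − 79 = 0

111111110111111111101111111111011111111111011111111110111111111101111111111011111111110


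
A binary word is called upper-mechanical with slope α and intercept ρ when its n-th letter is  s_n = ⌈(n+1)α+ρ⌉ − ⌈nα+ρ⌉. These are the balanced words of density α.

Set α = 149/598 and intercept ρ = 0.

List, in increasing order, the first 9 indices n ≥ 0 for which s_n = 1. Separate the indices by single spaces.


0 4 8 12 16 20 24 28 32

n=0: ⌈149/598⌉−⌈0/598⌉ = 1−0 = 1  ← one
n=1: ⌈298/598⌉−⌈149/598⌉ = 1−1 = 0
n=2: ⌈447/598⌉−⌈298/598⌉ = 1−1 = 0
n=3: ⌈596/598⌉−⌈447/598⌉ = 1−1 = 0
n=4: ⌈745/598⌉−⌈596/598⌉ = 2−1 = 1  ← one
n=5: ⌈894/598⌉−⌈745/598⌉ = 2−2 = 0
n=6: ⌈1043/598⌉−⌈894/598⌉ = 2−2 = 0
n=7: ⌈1192/598⌉−⌈1043/598⌉ = 2−2 = 0
n=8: ⌈1341/598⌉−⌈1192/598⌉ = 3−2 = 1  ← one
n=9: ⌈1490/598⌉−⌈1341/598⌉ = 3−3 = 0
n=10: ⌈1639/598⌉−⌈1490/598⌉ = 3−3 = 0
n=11: ⌈1788/598⌉−⌈1639/598⌉ = 3−3 = 0
n=12: ⌈1937/598⌉−⌈1788/598⌉ = 4−3 = 1  ← one
n=13: ⌈2086/598⌉−⌈1937/598⌉ = 4−4 = 0
n=14: ⌈2235/598⌉−⌈2086/598⌉ = 4−4 = 0
n=15: ⌈2384/598⌉−⌈2235/598⌉ = 4−4 = 0
n=16: ⌈2533/598⌉−⌈2384/598⌉ = 5−4 = 1  ← one
n=17: ⌈2682/598⌉−⌈2533/598⌉ = 5−5 = 0
n=18: ⌈2831/598⌉−⌈2682/598⌉ = 5−5 = 0
n=19: ⌈2980/598⌉−⌈2831/598⌉ = 5−5 = 0
n=20: ⌈3129/598⌉−⌈2980/598⌉ = 6−5 = 1  ← one
n=21: ⌈3278/598⌉−⌈3129/598⌉ = 6−6 = 0
n=22: ⌈3427/598⌉−⌈3278/598⌉ = 6−6 = 0
n=23: ⌈3576/598⌉−⌈3427/598⌉ = 6−6 = 0
n=24: ⌈3725/598⌉−⌈3576/598⌉ = 7−6 = 1  ← one
n=25: ⌈3874/598⌉−⌈3725/598⌉ = 7−7 = 0
n=26: ⌈4023/598⌉−⌈3874/598⌉ = 7−7 = 0
n=27: ⌈4172/598⌉−⌈4023/598⌉ = 7−7 = 0
n=28: ⌈4321/598⌉−⌈4172/598⌉ = 8−7 = 1  ← one
n=29: ⌈4470/598⌉−⌈4321/598⌉ = 8−8 = 0
n=30: ⌈4619/598⌉−⌈4470/598⌉ = 8−8 = 0
n=31: ⌈4768/598⌉−⌈4619/598⌉ = 8−8 = 0
n=32: ⌈4917/598⌉−⌈4768/598⌉ = 9−8 = 1  ← one
positions of the first 9 ones: 0 4 8 12 16 20 24 28 32


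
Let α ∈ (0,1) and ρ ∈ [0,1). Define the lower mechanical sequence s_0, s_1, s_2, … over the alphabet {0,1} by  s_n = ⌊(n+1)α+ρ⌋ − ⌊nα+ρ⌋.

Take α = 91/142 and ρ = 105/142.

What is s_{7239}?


(n+1)α + ρ = (7240·91 + 105) / 142 = 658945/142
nα + ρ     = (7239·91 + 105) / 142 = 658854/142
⌊658945/142⌋ = 4640,  ⌊658854/142⌋ = 4639
s_{7239} = 4640 − 4639 = 1

1


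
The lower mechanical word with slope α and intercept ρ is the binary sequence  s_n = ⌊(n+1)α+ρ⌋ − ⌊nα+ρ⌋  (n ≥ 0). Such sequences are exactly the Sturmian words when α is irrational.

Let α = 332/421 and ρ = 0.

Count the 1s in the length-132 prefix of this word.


104

#1s = Σ_{n=0}^{131} s_n = Σ_{n=0}^{131} (⌊(n+1)α+ρ⌋ − ⌊nα+ρ⌋)
the sum telescopes: every ⌊nα+ρ⌋ with 0 < n < 132 appears once with + and once with −, leaving ⌊132α+ρ⌋ − ⌊0·α+ρ⌋
132α + ρ = (132·332) / 421 = 43824/421
ρ = 0/421
⌊43824/421⌋ = 104,  ⌊0/421⌋ = 0
#1s = 104 − 0 = 104


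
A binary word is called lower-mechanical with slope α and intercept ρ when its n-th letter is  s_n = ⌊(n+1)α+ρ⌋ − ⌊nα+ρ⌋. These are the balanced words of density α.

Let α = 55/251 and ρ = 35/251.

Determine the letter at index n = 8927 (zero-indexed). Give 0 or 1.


(n+1)α + ρ = (8928·55 + 35) / 251 = 491075/251
nα + ρ     = (8927·55 + 35) / 251 = 491020/251
⌊491075/251⌋ = 1956,  ⌊491020/251⌋ = 1956
s_{8927} = 1956 − 1956 = 0

0


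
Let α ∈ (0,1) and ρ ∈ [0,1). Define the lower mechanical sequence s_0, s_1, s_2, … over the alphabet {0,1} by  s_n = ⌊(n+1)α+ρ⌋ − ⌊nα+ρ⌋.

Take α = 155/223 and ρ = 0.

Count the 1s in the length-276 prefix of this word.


#1s = Σ_{n=0}^{275} s_n = Σ_{n=0}^{275} (⌊(n+1)α+ρ⌋ − ⌊nα+ρ⌋)
the sum telescopes: every ⌊nα+ρ⌋ with 0 < n < 276 appears once with + and once with −, leaving ⌊276α+ρ⌋ − ⌊0·α+ρ⌋
276α + ρ = (276·155) / 223 = 42780/223
ρ = 0/223
⌊42780/223⌋ = 191,  ⌊0/223⌋ = 0
#1s = 191 − 0 = 191

191


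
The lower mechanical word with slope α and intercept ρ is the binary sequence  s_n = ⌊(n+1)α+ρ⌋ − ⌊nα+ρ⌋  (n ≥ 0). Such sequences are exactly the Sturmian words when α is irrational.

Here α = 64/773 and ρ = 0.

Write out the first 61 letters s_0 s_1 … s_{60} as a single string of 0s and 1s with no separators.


0000000000001000000000001000000000001000000000001000000000001

n=0: ⌊(1·64)/773⌋ − ⌊(0·64)/773⌋ = ⌊64/773⌋ − ⌊0/773⌋ = 0 − 0 = 0
n=1: ⌊(2·64)/773⌋ − ⌊(1·64)/773⌋ = ⌊128/773⌋ − ⌊64/773⌋ = 0 − 0 = 0
n=2: ⌊(3·64)/773⌋ − ⌊(2·64)/773⌋ = ⌊192/773⌋ − ⌊128/773⌋ = 0 − 0 = 0
n=3: ⌊(4·64)/773⌋ − ⌊(3·64)/773⌋ = ⌊256/773⌋ − ⌊192/773⌋ = 0 − 0 = 0
n=4: ⌊(5·64)/773⌋ − ⌊(4·64)/773⌋ = ⌊320/773⌋ − ⌊256/773⌋ = 0 − 0 = 0
n=5: ⌊(6·64)/773⌋ − ⌊(5·64)/773⌋ = ⌊384/773⌋ − ⌊320/773⌋ = 0 − 0 = 0
n=6: ⌊(7·64)/773⌋ − ⌊(6·64)/773⌋ = ⌊448/773⌋ − ⌊384/773⌋ = 0 − 0 = 0
n=7: ⌊(8·64)/773⌋ − ⌊(7·64)/773⌋ = ⌊512/773⌋ − ⌊448/773⌋ = 0 − 0 = 0
n=8: ⌊(9·64)/773⌋ − ⌊(8·64)/773⌋ = ⌊576/773⌋ − ⌊512/773⌋ = 0 − 0 = 0
n=9: ⌊(10·64)/773⌋ − ⌊(9·64)/773⌋ = ⌊640/773⌋ − ⌊576/773⌋ = 0 − 0 = 0
n=10: ⌊(11·64)/773⌋ − ⌊(10·64)/773⌋ = ⌊704/773⌋ − ⌊640/773⌋ = 0 − 0 = 0
n=11: ⌊(12·64)/773⌋ − ⌊(11·64)/773⌋ = ⌊768/773⌋ − ⌊704/773⌋ = 0 − 0 = 0
n=12: ⌊(13·64)/773⌋ − ⌊(12·64)/773⌋ = ⌊832/773⌋ − ⌊768/773⌋ = 1 − 0 = 1
n=13: ⌊(14·64)/773⌋ − ⌊(13·64)/773⌋ = ⌊896/773⌋ − ⌊832/773⌋ = 1 − 1 = 0
n=14: ⌊(15·64)/773⌋ − ⌊(14·64)/773⌋ = ⌊960/773⌋ − ⌊896/773⌋ = 1 − 1 = 0
n=15: ⌊(16·64)/773⌋ − ⌊(15·64)/773⌋ = ⌊1024/773⌋ − ⌊960/773⌋ = 1 − 1 = 0
n=16: ⌊(17·64)/773⌋ − ⌊(16·64)/773⌋ = ⌊1088/773⌋ − ⌊1024/773⌋ = 1 − 1 = 0
n=17: ⌊(18·64)/773⌋ − ⌊(17·64)/773⌋ = ⌊1152/773⌋ − ⌊1088/773⌋ = 1 − 1 = 0
n=18: ⌊(19·64)/773⌋ − ⌊(18·64)/773⌋ = ⌊1216/773⌋ − ⌊1152/773⌋ = 1 − 1 = 0
n=19: ⌊(20·64)/773⌋ − ⌊(19·64)/773⌋ = ⌊1280/773⌋ − ⌊1216/773⌋ = 1 − 1 = 0
n=20: ⌊(21·64)/773⌋ − ⌊(20·64)/773⌋ = ⌊1344/773⌋ − ⌊1280/773⌋ = 1 − 1 = 0
n=21: ⌊(22·64)/773⌋ − ⌊(21·64)/773⌋ = ⌊1408/773⌋ − ⌊1344/773⌋ = 1 − 1 = 0
n=22: ⌊(23·64)/773⌋ − ⌊(22·64)/773⌋ = ⌊1472/773⌋ − ⌊1408/773⌋ = 1 − 1 = 0
n=23: ⌊(24·64)/773⌋ − ⌊(23·64)/773⌋ = ⌊1536/773⌋ − ⌊1472/773⌋ = 1 − 1 = 0
n=24: ⌊(25·64)/773⌋ − ⌊(24·64)/773⌋ = ⌊1600/773⌋ − ⌊1536/773⌋ = 2 − 1 = 1
n=25: ⌊(26·64)/773⌋ − ⌊(25·64)/773⌋ = ⌊1664/773⌋ − ⌊1600/773⌋ = 2 − 2 = 0
n=26: ⌊(27·64)/773⌋ − ⌊(26·64)/773⌋ = ⌊1728/773⌋ − ⌊1664/773⌋ = 2 − 2 = 0
n=27: ⌊(28·64)/773⌋ − ⌊(27·64)/773⌋ = ⌊1792/773⌋ − ⌊1728/773⌋ = 2 − 2 = 0
n=28: ⌊(29·64)/773⌋ − ⌊(28·64)/773⌋ = ⌊1856/773⌋ − ⌊1792/773⌋ = 2 − 2 = 0
n=29: ⌊(30·64)/773⌋ − ⌊(29·64)/773⌋ = ⌊1920/773⌋ − ⌊1856/773⌋ = 2 − 2 = 0
n=30: ⌊(31·64)/773⌋ − ⌊(30·64)/773⌋ = ⌊1984/773⌋ − ⌊1920/773⌋ = 2 − 2 = 0
n=31: ⌊(32·64)/773⌋ − ⌊(31·64)/773⌋ = ⌊2048/773⌋ − ⌊1984/773⌋ = 2 − 2 = 0
n=32: ⌊(33·64)/773⌋ − ⌊(32·64)/773⌋ = ⌊2112/773⌋ − ⌊2048/773⌋ = 2 − 2 = 0
n=33: ⌊(34·64)/773⌋ − ⌊(33·64)/773⌋ = ⌊2176/773⌋ − ⌊2112/773⌋ = 2 − 2 = 0
n=34: ⌊(35·64)/773⌋ − ⌊(34·64)/773⌋ = ⌊2240/773⌋ − ⌊2176/773⌋ = 2 − 2 = 0
n=35: ⌊(36·64)/773⌋ − ⌊(35·64)/773⌋ = ⌊2304/773⌋ − ⌊2240/773⌋ = 2 − 2 = 0
n=36: ⌊(37·64)/773⌋ − ⌊(36·64)/773⌋ = ⌊2368/773⌋ − ⌊2304/773⌋ = 3 − 2 = 1
n=37: ⌊(38·64)/773⌋ − ⌊(37·64)/773⌋ = ⌊2432/773⌋ − ⌊2368/773⌋ = 3 − 3 = 0
n=38: ⌊(39·64)/773⌋ − ⌊(38·64)/773⌋ = ⌊2496/773⌋ − ⌊2432/773⌋ = 3 − 3 = 0
n=39: ⌊(40·64)/773⌋ − ⌊(39·64)/773⌋ = ⌊2560/773⌋ − ⌊2496/773⌋ = 3 − 3 = 0
n=40: ⌊(41·64)/773⌋ − ⌊(40·64)/773⌋ = ⌊2624/773⌋ − ⌊2560/773⌋ = 3 − 3 = 0
n=41: ⌊(42·64)/773⌋ − ⌊(41·64)/773⌋ = ⌊2688/773⌋ − ⌊2624/773⌋ = 3 − 3 = 0
n=42: ⌊(43·64)/773⌋ − ⌊(42·64)/773⌋ = ⌊2752/773⌋ − ⌊2688/773⌋ = 3 − 3 = 0
n=43: ⌊(44·64)/773⌋ − ⌊(43·64)/773⌋ = ⌊2816/773⌋ − ⌊2752/773⌋ = 3 − 3 = 0
n=44: ⌊(45·64)/773⌋ − ⌊(44·64)/773⌋ = ⌊2880/773⌋ − ⌊2816/773⌋ = 3 − 3 = 0
n=45: ⌊(46·64)/773⌋ − ⌊(45·64)/773⌋ = ⌊2944/773⌋ − ⌊2880/773⌋ = 3 − 3 = 0
n=46: ⌊(47·64)/773⌋ − ⌊(46·64)/773⌋ = ⌊3008/773⌋ − ⌊2944/773⌋ = 3 − 3 = 0
n=47: ⌊(48·64)/773⌋ − ⌊(47·64)/773⌋ = ⌊3072/773⌋ − ⌊3008/773⌋ = 3 − 3 = 0
n=48: ⌊(49·64)/773⌋ − ⌊(48·64)/773⌋ = ⌊3136/773⌋ − ⌊3072/773⌋ = 4 − 3 = 1
n=49: ⌊(50·64)/773⌋ − ⌊(49·64)/773⌋ = ⌊3200/773⌋ − ⌊3136/773⌋ = 4 − 4 = 0
n=50: ⌊(51·64)/773⌋ − ⌊(50·64)/773⌋ = ⌊3264/773⌋ − ⌊3200/773⌋ = 4 − 4 = 0
n=51: ⌊(52·64)/773⌋ − ⌊(51·64)/773⌋ = ⌊3328/773⌋ − ⌊3264/773⌋ = 4 − 4 = 0
n=52: ⌊(53·64)/773⌋ − ⌊(52·64)/773⌋ = ⌊3392/773⌋ − ⌊3328/773⌋ = 4 − 4 = 0
n=53: ⌊(54·64)/773⌋ − ⌊(53·64)/773⌋ = ⌊3456/773⌋ − ⌊3392/773⌋ = 4 − 4 = 0
n=54: ⌊(55·64)/773⌋ − ⌊(54·64)/773⌋ = ⌊3520/773⌋ − ⌊3456/773⌋ = 4 − 4 = 0
n=55: ⌊(56·64)/773⌋ − ⌊(55·64)/773⌋ = ⌊3584/773⌋ − ⌊3520/773⌋ = 4 − 4 = 0
n=56: ⌊(57·64)/773⌋ − ⌊(56·64)/773⌋ = ⌊3648/773⌋ − ⌊3584/773⌋ = 4 − 4 = 0
n=57: ⌊(58·64)/773⌋ − ⌊(57·64)/773⌋ = ⌊3712/773⌋ − ⌊3648/773⌋ = 4 − 4 = 0
n=58: ⌊(59·64)/773⌋ − ⌊(58·64)/773⌋ = ⌊3776/773⌋ − ⌊3712/773⌋ = 4 − 4 = 0
n=59: ⌊(60·64)/773⌋ − ⌊(59·64)/773⌋ = ⌊3840/773⌋ − ⌊3776/773⌋ = 4 − 4 = 0
n=60: ⌊(61·64)/773⌋ − ⌊(60·64)/773⌋ = ⌊3904/773⌋ − ⌊3840/773⌋ = 5 − 4 = 1
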